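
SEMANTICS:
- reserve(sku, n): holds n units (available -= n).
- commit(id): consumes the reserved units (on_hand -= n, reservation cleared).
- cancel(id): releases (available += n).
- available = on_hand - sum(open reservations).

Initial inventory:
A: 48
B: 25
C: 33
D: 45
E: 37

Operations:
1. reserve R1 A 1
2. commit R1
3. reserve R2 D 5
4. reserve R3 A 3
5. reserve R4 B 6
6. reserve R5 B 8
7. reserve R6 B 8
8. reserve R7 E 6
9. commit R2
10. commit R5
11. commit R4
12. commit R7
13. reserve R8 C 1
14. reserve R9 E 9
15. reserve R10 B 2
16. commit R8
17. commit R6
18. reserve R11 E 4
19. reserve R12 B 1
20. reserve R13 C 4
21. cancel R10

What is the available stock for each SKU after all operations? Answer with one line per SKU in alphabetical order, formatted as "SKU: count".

Answer: A: 44
B: 2
C: 28
D: 40
E: 18

Derivation:
Step 1: reserve R1 A 1 -> on_hand[A=48 B=25 C=33 D=45 E=37] avail[A=47 B=25 C=33 D=45 E=37] open={R1}
Step 2: commit R1 -> on_hand[A=47 B=25 C=33 D=45 E=37] avail[A=47 B=25 C=33 D=45 E=37] open={}
Step 3: reserve R2 D 5 -> on_hand[A=47 B=25 C=33 D=45 E=37] avail[A=47 B=25 C=33 D=40 E=37] open={R2}
Step 4: reserve R3 A 3 -> on_hand[A=47 B=25 C=33 D=45 E=37] avail[A=44 B=25 C=33 D=40 E=37] open={R2,R3}
Step 5: reserve R4 B 6 -> on_hand[A=47 B=25 C=33 D=45 E=37] avail[A=44 B=19 C=33 D=40 E=37] open={R2,R3,R4}
Step 6: reserve R5 B 8 -> on_hand[A=47 B=25 C=33 D=45 E=37] avail[A=44 B=11 C=33 D=40 E=37] open={R2,R3,R4,R5}
Step 7: reserve R6 B 8 -> on_hand[A=47 B=25 C=33 D=45 E=37] avail[A=44 B=3 C=33 D=40 E=37] open={R2,R3,R4,R5,R6}
Step 8: reserve R7 E 6 -> on_hand[A=47 B=25 C=33 D=45 E=37] avail[A=44 B=3 C=33 D=40 E=31] open={R2,R3,R4,R5,R6,R7}
Step 9: commit R2 -> on_hand[A=47 B=25 C=33 D=40 E=37] avail[A=44 B=3 C=33 D=40 E=31] open={R3,R4,R5,R6,R7}
Step 10: commit R5 -> on_hand[A=47 B=17 C=33 D=40 E=37] avail[A=44 B=3 C=33 D=40 E=31] open={R3,R4,R6,R7}
Step 11: commit R4 -> on_hand[A=47 B=11 C=33 D=40 E=37] avail[A=44 B=3 C=33 D=40 E=31] open={R3,R6,R7}
Step 12: commit R7 -> on_hand[A=47 B=11 C=33 D=40 E=31] avail[A=44 B=3 C=33 D=40 E=31] open={R3,R6}
Step 13: reserve R8 C 1 -> on_hand[A=47 B=11 C=33 D=40 E=31] avail[A=44 B=3 C=32 D=40 E=31] open={R3,R6,R8}
Step 14: reserve R9 E 9 -> on_hand[A=47 B=11 C=33 D=40 E=31] avail[A=44 B=3 C=32 D=40 E=22] open={R3,R6,R8,R9}
Step 15: reserve R10 B 2 -> on_hand[A=47 B=11 C=33 D=40 E=31] avail[A=44 B=1 C=32 D=40 E=22] open={R10,R3,R6,R8,R9}
Step 16: commit R8 -> on_hand[A=47 B=11 C=32 D=40 E=31] avail[A=44 B=1 C=32 D=40 E=22] open={R10,R3,R6,R9}
Step 17: commit R6 -> on_hand[A=47 B=3 C=32 D=40 E=31] avail[A=44 B=1 C=32 D=40 E=22] open={R10,R3,R9}
Step 18: reserve R11 E 4 -> on_hand[A=47 B=3 C=32 D=40 E=31] avail[A=44 B=1 C=32 D=40 E=18] open={R10,R11,R3,R9}
Step 19: reserve R12 B 1 -> on_hand[A=47 B=3 C=32 D=40 E=31] avail[A=44 B=0 C=32 D=40 E=18] open={R10,R11,R12,R3,R9}
Step 20: reserve R13 C 4 -> on_hand[A=47 B=3 C=32 D=40 E=31] avail[A=44 B=0 C=28 D=40 E=18] open={R10,R11,R12,R13,R3,R9}
Step 21: cancel R10 -> on_hand[A=47 B=3 C=32 D=40 E=31] avail[A=44 B=2 C=28 D=40 E=18] open={R11,R12,R13,R3,R9}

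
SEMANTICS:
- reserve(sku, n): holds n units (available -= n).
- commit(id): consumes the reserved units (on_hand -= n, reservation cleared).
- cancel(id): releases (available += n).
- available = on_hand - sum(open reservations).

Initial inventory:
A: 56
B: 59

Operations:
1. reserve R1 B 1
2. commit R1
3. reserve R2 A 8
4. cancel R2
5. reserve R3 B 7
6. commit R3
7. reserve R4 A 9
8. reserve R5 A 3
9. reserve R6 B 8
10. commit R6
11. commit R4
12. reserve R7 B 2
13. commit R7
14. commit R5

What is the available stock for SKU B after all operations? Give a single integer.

Answer: 41

Derivation:
Step 1: reserve R1 B 1 -> on_hand[A=56 B=59] avail[A=56 B=58] open={R1}
Step 2: commit R1 -> on_hand[A=56 B=58] avail[A=56 B=58] open={}
Step 3: reserve R2 A 8 -> on_hand[A=56 B=58] avail[A=48 B=58] open={R2}
Step 4: cancel R2 -> on_hand[A=56 B=58] avail[A=56 B=58] open={}
Step 5: reserve R3 B 7 -> on_hand[A=56 B=58] avail[A=56 B=51] open={R3}
Step 6: commit R3 -> on_hand[A=56 B=51] avail[A=56 B=51] open={}
Step 7: reserve R4 A 9 -> on_hand[A=56 B=51] avail[A=47 B=51] open={R4}
Step 8: reserve R5 A 3 -> on_hand[A=56 B=51] avail[A=44 B=51] open={R4,R5}
Step 9: reserve R6 B 8 -> on_hand[A=56 B=51] avail[A=44 B=43] open={R4,R5,R6}
Step 10: commit R6 -> on_hand[A=56 B=43] avail[A=44 B=43] open={R4,R5}
Step 11: commit R4 -> on_hand[A=47 B=43] avail[A=44 B=43] open={R5}
Step 12: reserve R7 B 2 -> on_hand[A=47 B=43] avail[A=44 B=41] open={R5,R7}
Step 13: commit R7 -> on_hand[A=47 B=41] avail[A=44 B=41] open={R5}
Step 14: commit R5 -> on_hand[A=44 B=41] avail[A=44 B=41] open={}
Final available[B] = 41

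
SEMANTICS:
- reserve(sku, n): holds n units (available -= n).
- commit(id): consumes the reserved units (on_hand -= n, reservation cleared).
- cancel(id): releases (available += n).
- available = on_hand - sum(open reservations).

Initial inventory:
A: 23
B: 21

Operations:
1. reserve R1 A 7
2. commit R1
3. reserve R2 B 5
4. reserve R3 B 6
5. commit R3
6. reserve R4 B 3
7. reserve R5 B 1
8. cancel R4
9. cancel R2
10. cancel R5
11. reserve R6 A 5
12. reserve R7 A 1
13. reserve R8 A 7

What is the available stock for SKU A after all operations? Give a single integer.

Step 1: reserve R1 A 7 -> on_hand[A=23 B=21] avail[A=16 B=21] open={R1}
Step 2: commit R1 -> on_hand[A=16 B=21] avail[A=16 B=21] open={}
Step 3: reserve R2 B 5 -> on_hand[A=16 B=21] avail[A=16 B=16] open={R2}
Step 4: reserve R3 B 6 -> on_hand[A=16 B=21] avail[A=16 B=10] open={R2,R3}
Step 5: commit R3 -> on_hand[A=16 B=15] avail[A=16 B=10] open={R2}
Step 6: reserve R4 B 3 -> on_hand[A=16 B=15] avail[A=16 B=7] open={R2,R4}
Step 7: reserve R5 B 1 -> on_hand[A=16 B=15] avail[A=16 B=6] open={R2,R4,R5}
Step 8: cancel R4 -> on_hand[A=16 B=15] avail[A=16 B=9] open={R2,R5}
Step 9: cancel R2 -> on_hand[A=16 B=15] avail[A=16 B=14] open={R5}
Step 10: cancel R5 -> on_hand[A=16 B=15] avail[A=16 B=15] open={}
Step 11: reserve R6 A 5 -> on_hand[A=16 B=15] avail[A=11 B=15] open={R6}
Step 12: reserve R7 A 1 -> on_hand[A=16 B=15] avail[A=10 B=15] open={R6,R7}
Step 13: reserve R8 A 7 -> on_hand[A=16 B=15] avail[A=3 B=15] open={R6,R7,R8}
Final available[A] = 3

Answer: 3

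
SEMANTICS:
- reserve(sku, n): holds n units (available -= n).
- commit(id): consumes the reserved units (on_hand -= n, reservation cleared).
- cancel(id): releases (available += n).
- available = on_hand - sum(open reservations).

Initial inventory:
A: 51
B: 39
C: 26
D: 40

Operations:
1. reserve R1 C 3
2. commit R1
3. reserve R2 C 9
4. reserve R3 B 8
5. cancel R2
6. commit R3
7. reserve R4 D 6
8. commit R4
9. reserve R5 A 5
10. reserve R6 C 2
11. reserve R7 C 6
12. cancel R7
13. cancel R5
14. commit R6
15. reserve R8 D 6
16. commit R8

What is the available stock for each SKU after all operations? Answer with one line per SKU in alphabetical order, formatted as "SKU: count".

Step 1: reserve R1 C 3 -> on_hand[A=51 B=39 C=26 D=40] avail[A=51 B=39 C=23 D=40] open={R1}
Step 2: commit R1 -> on_hand[A=51 B=39 C=23 D=40] avail[A=51 B=39 C=23 D=40] open={}
Step 3: reserve R2 C 9 -> on_hand[A=51 B=39 C=23 D=40] avail[A=51 B=39 C=14 D=40] open={R2}
Step 4: reserve R3 B 8 -> on_hand[A=51 B=39 C=23 D=40] avail[A=51 B=31 C=14 D=40] open={R2,R3}
Step 5: cancel R2 -> on_hand[A=51 B=39 C=23 D=40] avail[A=51 B=31 C=23 D=40] open={R3}
Step 6: commit R3 -> on_hand[A=51 B=31 C=23 D=40] avail[A=51 B=31 C=23 D=40] open={}
Step 7: reserve R4 D 6 -> on_hand[A=51 B=31 C=23 D=40] avail[A=51 B=31 C=23 D=34] open={R4}
Step 8: commit R4 -> on_hand[A=51 B=31 C=23 D=34] avail[A=51 B=31 C=23 D=34] open={}
Step 9: reserve R5 A 5 -> on_hand[A=51 B=31 C=23 D=34] avail[A=46 B=31 C=23 D=34] open={R5}
Step 10: reserve R6 C 2 -> on_hand[A=51 B=31 C=23 D=34] avail[A=46 B=31 C=21 D=34] open={R5,R6}
Step 11: reserve R7 C 6 -> on_hand[A=51 B=31 C=23 D=34] avail[A=46 B=31 C=15 D=34] open={R5,R6,R7}
Step 12: cancel R7 -> on_hand[A=51 B=31 C=23 D=34] avail[A=46 B=31 C=21 D=34] open={R5,R6}
Step 13: cancel R5 -> on_hand[A=51 B=31 C=23 D=34] avail[A=51 B=31 C=21 D=34] open={R6}
Step 14: commit R6 -> on_hand[A=51 B=31 C=21 D=34] avail[A=51 B=31 C=21 D=34] open={}
Step 15: reserve R8 D 6 -> on_hand[A=51 B=31 C=21 D=34] avail[A=51 B=31 C=21 D=28] open={R8}
Step 16: commit R8 -> on_hand[A=51 B=31 C=21 D=28] avail[A=51 B=31 C=21 D=28] open={}

Answer: A: 51
B: 31
C: 21
D: 28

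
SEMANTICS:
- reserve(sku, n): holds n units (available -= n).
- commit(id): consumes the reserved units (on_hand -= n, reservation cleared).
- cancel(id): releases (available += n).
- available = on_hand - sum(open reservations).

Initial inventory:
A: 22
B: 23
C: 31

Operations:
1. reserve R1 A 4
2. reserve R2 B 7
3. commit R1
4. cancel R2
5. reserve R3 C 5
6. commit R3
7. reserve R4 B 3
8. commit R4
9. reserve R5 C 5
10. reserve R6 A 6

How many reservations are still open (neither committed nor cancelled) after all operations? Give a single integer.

Step 1: reserve R1 A 4 -> on_hand[A=22 B=23 C=31] avail[A=18 B=23 C=31] open={R1}
Step 2: reserve R2 B 7 -> on_hand[A=22 B=23 C=31] avail[A=18 B=16 C=31] open={R1,R2}
Step 3: commit R1 -> on_hand[A=18 B=23 C=31] avail[A=18 B=16 C=31] open={R2}
Step 4: cancel R2 -> on_hand[A=18 B=23 C=31] avail[A=18 B=23 C=31] open={}
Step 5: reserve R3 C 5 -> on_hand[A=18 B=23 C=31] avail[A=18 B=23 C=26] open={R3}
Step 6: commit R3 -> on_hand[A=18 B=23 C=26] avail[A=18 B=23 C=26] open={}
Step 7: reserve R4 B 3 -> on_hand[A=18 B=23 C=26] avail[A=18 B=20 C=26] open={R4}
Step 8: commit R4 -> on_hand[A=18 B=20 C=26] avail[A=18 B=20 C=26] open={}
Step 9: reserve R5 C 5 -> on_hand[A=18 B=20 C=26] avail[A=18 B=20 C=21] open={R5}
Step 10: reserve R6 A 6 -> on_hand[A=18 B=20 C=26] avail[A=12 B=20 C=21] open={R5,R6}
Open reservations: ['R5', 'R6'] -> 2

Answer: 2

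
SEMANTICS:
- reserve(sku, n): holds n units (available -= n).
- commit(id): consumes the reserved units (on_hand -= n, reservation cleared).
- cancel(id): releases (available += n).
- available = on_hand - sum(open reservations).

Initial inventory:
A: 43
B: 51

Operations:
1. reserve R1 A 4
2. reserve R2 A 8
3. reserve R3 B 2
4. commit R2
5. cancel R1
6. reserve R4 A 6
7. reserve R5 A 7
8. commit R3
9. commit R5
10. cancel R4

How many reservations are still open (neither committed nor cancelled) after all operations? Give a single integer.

Step 1: reserve R1 A 4 -> on_hand[A=43 B=51] avail[A=39 B=51] open={R1}
Step 2: reserve R2 A 8 -> on_hand[A=43 B=51] avail[A=31 B=51] open={R1,R2}
Step 3: reserve R3 B 2 -> on_hand[A=43 B=51] avail[A=31 B=49] open={R1,R2,R3}
Step 4: commit R2 -> on_hand[A=35 B=51] avail[A=31 B=49] open={R1,R3}
Step 5: cancel R1 -> on_hand[A=35 B=51] avail[A=35 B=49] open={R3}
Step 6: reserve R4 A 6 -> on_hand[A=35 B=51] avail[A=29 B=49] open={R3,R4}
Step 7: reserve R5 A 7 -> on_hand[A=35 B=51] avail[A=22 B=49] open={R3,R4,R5}
Step 8: commit R3 -> on_hand[A=35 B=49] avail[A=22 B=49] open={R4,R5}
Step 9: commit R5 -> on_hand[A=28 B=49] avail[A=22 B=49] open={R4}
Step 10: cancel R4 -> on_hand[A=28 B=49] avail[A=28 B=49] open={}
Open reservations: [] -> 0

Answer: 0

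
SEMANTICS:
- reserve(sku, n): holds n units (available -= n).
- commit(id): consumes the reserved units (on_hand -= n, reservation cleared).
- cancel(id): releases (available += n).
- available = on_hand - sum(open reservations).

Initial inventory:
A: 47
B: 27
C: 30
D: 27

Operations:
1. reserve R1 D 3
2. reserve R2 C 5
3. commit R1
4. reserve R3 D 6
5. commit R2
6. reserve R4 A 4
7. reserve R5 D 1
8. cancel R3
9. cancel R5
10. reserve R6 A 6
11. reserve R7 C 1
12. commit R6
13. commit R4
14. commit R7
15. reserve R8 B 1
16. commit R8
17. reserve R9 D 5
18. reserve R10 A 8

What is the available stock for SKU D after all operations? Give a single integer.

Answer: 19

Derivation:
Step 1: reserve R1 D 3 -> on_hand[A=47 B=27 C=30 D=27] avail[A=47 B=27 C=30 D=24] open={R1}
Step 2: reserve R2 C 5 -> on_hand[A=47 B=27 C=30 D=27] avail[A=47 B=27 C=25 D=24] open={R1,R2}
Step 3: commit R1 -> on_hand[A=47 B=27 C=30 D=24] avail[A=47 B=27 C=25 D=24] open={R2}
Step 4: reserve R3 D 6 -> on_hand[A=47 B=27 C=30 D=24] avail[A=47 B=27 C=25 D=18] open={R2,R3}
Step 5: commit R2 -> on_hand[A=47 B=27 C=25 D=24] avail[A=47 B=27 C=25 D=18] open={R3}
Step 6: reserve R4 A 4 -> on_hand[A=47 B=27 C=25 D=24] avail[A=43 B=27 C=25 D=18] open={R3,R4}
Step 7: reserve R5 D 1 -> on_hand[A=47 B=27 C=25 D=24] avail[A=43 B=27 C=25 D=17] open={R3,R4,R5}
Step 8: cancel R3 -> on_hand[A=47 B=27 C=25 D=24] avail[A=43 B=27 C=25 D=23] open={R4,R5}
Step 9: cancel R5 -> on_hand[A=47 B=27 C=25 D=24] avail[A=43 B=27 C=25 D=24] open={R4}
Step 10: reserve R6 A 6 -> on_hand[A=47 B=27 C=25 D=24] avail[A=37 B=27 C=25 D=24] open={R4,R6}
Step 11: reserve R7 C 1 -> on_hand[A=47 B=27 C=25 D=24] avail[A=37 B=27 C=24 D=24] open={R4,R6,R7}
Step 12: commit R6 -> on_hand[A=41 B=27 C=25 D=24] avail[A=37 B=27 C=24 D=24] open={R4,R7}
Step 13: commit R4 -> on_hand[A=37 B=27 C=25 D=24] avail[A=37 B=27 C=24 D=24] open={R7}
Step 14: commit R7 -> on_hand[A=37 B=27 C=24 D=24] avail[A=37 B=27 C=24 D=24] open={}
Step 15: reserve R8 B 1 -> on_hand[A=37 B=27 C=24 D=24] avail[A=37 B=26 C=24 D=24] open={R8}
Step 16: commit R8 -> on_hand[A=37 B=26 C=24 D=24] avail[A=37 B=26 C=24 D=24] open={}
Step 17: reserve R9 D 5 -> on_hand[A=37 B=26 C=24 D=24] avail[A=37 B=26 C=24 D=19] open={R9}
Step 18: reserve R10 A 8 -> on_hand[A=37 B=26 C=24 D=24] avail[A=29 B=26 C=24 D=19] open={R10,R9}
Final available[D] = 19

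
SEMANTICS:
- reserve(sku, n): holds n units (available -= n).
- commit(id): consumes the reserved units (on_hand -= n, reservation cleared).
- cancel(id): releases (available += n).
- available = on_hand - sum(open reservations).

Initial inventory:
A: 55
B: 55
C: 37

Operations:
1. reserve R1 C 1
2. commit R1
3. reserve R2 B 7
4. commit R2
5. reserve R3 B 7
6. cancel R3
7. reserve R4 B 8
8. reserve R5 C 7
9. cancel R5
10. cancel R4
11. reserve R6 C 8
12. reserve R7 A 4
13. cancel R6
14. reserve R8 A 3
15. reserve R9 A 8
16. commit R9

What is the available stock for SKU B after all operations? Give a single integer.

Answer: 48

Derivation:
Step 1: reserve R1 C 1 -> on_hand[A=55 B=55 C=37] avail[A=55 B=55 C=36] open={R1}
Step 2: commit R1 -> on_hand[A=55 B=55 C=36] avail[A=55 B=55 C=36] open={}
Step 3: reserve R2 B 7 -> on_hand[A=55 B=55 C=36] avail[A=55 B=48 C=36] open={R2}
Step 4: commit R2 -> on_hand[A=55 B=48 C=36] avail[A=55 B=48 C=36] open={}
Step 5: reserve R3 B 7 -> on_hand[A=55 B=48 C=36] avail[A=55 B=41 C=36] open={R3}
Step 6: cancel R3 -> on_hand[A=55 B=48 C=36] avail[A=55 B=48 C=36] open={}
Step 7: reserve R4 B 8 -> on_hand[A=55 B=48 C=36] avail[A=55 B=40 C=36] open={R4}
Step 8: reserve R5 C 7 -> on_hand[A=55 B=48 C=36] avail[A=55 B=40 C=29] open={R4,R5}
Step 9: cancel R5 -> on_hand[A=55 B=48 C=36] avail[A=55 B=40 C=36] open={R4}
Step 10: cancel R4 -> on_hand[A=55 B=48 C=36] avail[A=55 B=48 C=36] open={}
Step 11: reserve R6 C 8 -> on_hand[A=55 B=48 C=36] avail[A=55 B=48 C=28] open={R6}
Step 12: reserve R7 A 4 -> on_hand[A=55 B=48 C=36] avail[A=51 B=48 C=28] open={R6,R7}
Step 13: cancel R6 -> on_hand[A=55 B=48 C=36] avail[A=51 B=48 C=36] open={R7}
Step 14: reserve R8 A 3 -> on_hand[A=55 B=48 C=36] avail[A=48 B=48 C=36] open={R7,R8}
Step 15: reserve R9 A 8 -> on_hand[A=55 B=48 C=36] avail[A=40 B=48 C=36] open={R7,R8,R9}
Step 16: commit R9 -> on_hand[A=47 B=48 C=36] avail[A=40 B=48 C=36] open={R7,R8}
Final available[B] = 48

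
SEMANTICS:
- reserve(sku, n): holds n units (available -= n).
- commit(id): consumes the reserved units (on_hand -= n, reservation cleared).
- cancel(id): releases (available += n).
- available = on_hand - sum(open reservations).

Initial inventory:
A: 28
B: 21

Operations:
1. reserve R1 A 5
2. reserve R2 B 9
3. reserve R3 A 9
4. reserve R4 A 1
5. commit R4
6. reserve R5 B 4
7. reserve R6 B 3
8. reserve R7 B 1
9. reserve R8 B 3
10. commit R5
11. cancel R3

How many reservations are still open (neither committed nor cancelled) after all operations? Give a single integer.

Answer: 5

Derivation:
Step 1: reserve R1 A 5 -> on_hand[A=28 B=21] avail[A=23 B=21] open={R1}
Step 2: reserve R2 B 9 -> on_hand[A=28 B=21] avail[A=23 B=12] open={R1,R2}
Step 3: reserve R3 A 9 -> on_hand[A=28 B=21] avail[A=14 B=12] open={R1,R2,R3}
Step 4: reserve R4 A 1 -> on_hand[A=28 B=21] avail[A=13 B=12] open={R1,R2,R3,R4}
Step 5: commit R4 -> on_hand[A=27 B=21] avail[A=13 B=12] open={R1,R2,R3}
Step 6: reserve R5 B 4 -> on_hand[A=27 B=21] avail[A=13 B=8] open={R1,R2,R3,R5}
Step 7: reserve R6 B 3 -> on_hand[A=27 B=21] avail[A=13 B=5] open={R1,R2,R3,R5,R6}
Step 8: reserve R7 B 1 -> on_hand[A=27 B=21] avail[A=13 B=4] open={R1,R2,R3,R5,R6,R7}
Step 9: reserve R8 B 3 -> on_hand[A=27 B=21] avail[A=13 B=1] open={R1,R2,R3,R5,R6,R7,R8}
Step 10: commit R5 -> on_hand[A=27 B=17] avail[A=13 B=1] open={R1,R2,R3,R6,R7,R8}
Step 11: cancel R3 -> on_hand[A=27 B=17] avail[A=22 B=1] open={R1,R2,R6,R7,R8}
Open reservations: ['R1', 'R2', 'R6', 'R7', 'R8'] -> 5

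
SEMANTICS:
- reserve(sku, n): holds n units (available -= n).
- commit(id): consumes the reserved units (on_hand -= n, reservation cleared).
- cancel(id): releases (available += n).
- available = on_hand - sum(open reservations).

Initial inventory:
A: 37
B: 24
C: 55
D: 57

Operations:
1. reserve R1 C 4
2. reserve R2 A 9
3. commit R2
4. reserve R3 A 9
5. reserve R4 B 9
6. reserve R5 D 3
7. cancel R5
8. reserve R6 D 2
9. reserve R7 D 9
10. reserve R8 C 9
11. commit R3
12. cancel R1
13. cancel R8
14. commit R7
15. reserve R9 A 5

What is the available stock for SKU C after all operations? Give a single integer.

Answer: 55

Derivation:
Step 1: reserve R1 C 4 -> on_hand[A=37 B=24 C=55 D=57] avail[A=37 B=24 C=51 D=57] open={R1}
Step 2: reserve R2 A 9 -> on_hand[A=37 B=24 C=55 D=57] avail[A=28 B=24 C=51 D=57] open={R1,R2}
Step 3: commit R2 -> on_hand[A=28 B=24 C=55 D=57] avail[A=28 B=24 C=51 D=57] open={R1}
Step 4: reserve R3 A 9 -> on_hand[A=28 B=24 C=55 D=57] avail[A=19 B=24 C=51 D=57] open={R1,R3}
Step 5: reserve R4 B 9 -> on_hand[A=28 B=24 C=55 D=57] avail[A=19 B=15 C=51 D=57] open={R1,R3,R4}
Step 6: reserve R5 D 3 -> on_hand[A=28 B=24 C=55 D=57] avail[A=19 B=15 C=51 D=54] open={R1,R3,R4,R5}
Step 7: cancel R5 -> on_hand[A=28 B=24 C=55 D=57] avail[A=19 B=15 C=51 D=57] open={R1,R3,R4}
Step 8: reserve R6 D 2 -> on_hand[A=28 B=24 C=55 D=57] avail[A=19 B=15 C=51 D=55] open={R1,R3,R4,R6}
Step 9: reserve R7 D 9 -> on_hand[A=28 B=24 C=55 D=57] avail[A=19 B=15 C=51 D=46] open={R1,R3,R4,R6,R7}
Step 10: reserve R8 C 9 -> on_hand[A=28 B=24 C=55 D=57] avail[A=19 B=15 C=42 D=46] open={R1,R3,R4,R6,R7,R8}
Step 11: commit R3 -> on_hand[A=19 B=24 C=55 D=57] avail[A=19 B=15 C=42 D=46] open={R1,R4,R6,R7,R8}
Step 12: cancel R1 -> on_hand[A=19 B=24 C=55 D=57] avail[A=19 B=15 C=46 D=46] open={R4,R6,R7,R8}
Step 13: cancel R8 -> on_hand[A=19 B=24 C=55 D=57] avail[A=19 B=15 C=55 D=46] open={R4,R6,R7}
Step 14: commit R7 -> on_hand[A=19 B=24 C=55 D=48] avail[A=19 B=15 C=55 D=46] open={R4,R6}
Step 15: reserve R9 A 5 -> on_hand[A=19 B=24 C=55 D=48] avail[A=14 B=15 C=55 D=46] open={R4,R6,R9}
Final available[C] = 55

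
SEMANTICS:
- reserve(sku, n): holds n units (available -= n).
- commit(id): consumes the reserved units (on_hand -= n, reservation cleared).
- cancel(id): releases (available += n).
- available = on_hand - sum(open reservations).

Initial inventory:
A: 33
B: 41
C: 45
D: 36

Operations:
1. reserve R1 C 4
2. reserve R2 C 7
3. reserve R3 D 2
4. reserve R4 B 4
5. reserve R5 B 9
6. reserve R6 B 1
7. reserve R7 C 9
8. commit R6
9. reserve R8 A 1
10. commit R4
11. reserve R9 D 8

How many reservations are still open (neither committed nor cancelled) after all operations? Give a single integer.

Step 1: reserve R1 C 4 -> on_hand[A=33 B=41 C=45 D=36] avail[A=33 B=41 C=41 D=36] open={R1}
Step 2: reserve R2 C 7 -> on_hand[A=33 B=41 C=45 D=36] avail[A=33 B=41 C=34 D=36] open={R1,R2}
Step 3: reserve R3 D 2 -> on_hand[A=33 B=41 C=45 D=36] avail[A=33 B=41 C=34 D=34] open={R1,R2,R3}
Step 4: reserve R4 B 4 -> on_hand[A=33 B=41 C=45 D=36] avail[A=33 B=37 C=34 D=34] open={R1,R2,R3,R4}
Step 5: reserve R5 B 9 -> on_hand[A=33 B=41 C=45 D=36] avail[A=33 B=28 C=34 D=34] open={R1,R2,R3,R4,R5}
Step 6: reserve R6 B 1 -> on_hand[A=33 B=41 C=45 D=36] avail[A=33 B=27 C=34 D=34] open={R1,R2,R3,R4,R5,R6}
Step 7: reserve R7 C 9 -> on_hand[A=33 B=41 C=45 D=36] avail[A=33 B=27 C=25 D=34] open={R1,R2,R3,R4,R5,R6,R7}
Step 8: commit R6 -> on_hand[A=33 B=40 C=45 D=36] avail[A=33 B=27 C=25 D=34] open={R1,R2,R3,R4,R5,R7}
Step 9: reserve R8 A 1 -> on_hand[A=33 B=40 C=45 D=36] avail[A=32 B=27 C=25 D=34] open={R1,R2,R3,R4,R5,R7,R8}
Step 10: commit R4 -> on_hand[A=33 B=36 C=45 D=36] avail[A=32 B=27 C=25 D=34] open={R1,R2,R3,R5,R7,R8}
Step 11: reserve R9 D 8 -> on_hand[A=33 B=36 C=45 D=36] avail[A=32 B=27 C=25 D=26] open={R1,R2,R3,R5,R7,R8,R9}
Open reservations: ['R1', 'R2', 'R3', 'R5', 'R7', 'R8', 'R9'] -> 7

Answer: 7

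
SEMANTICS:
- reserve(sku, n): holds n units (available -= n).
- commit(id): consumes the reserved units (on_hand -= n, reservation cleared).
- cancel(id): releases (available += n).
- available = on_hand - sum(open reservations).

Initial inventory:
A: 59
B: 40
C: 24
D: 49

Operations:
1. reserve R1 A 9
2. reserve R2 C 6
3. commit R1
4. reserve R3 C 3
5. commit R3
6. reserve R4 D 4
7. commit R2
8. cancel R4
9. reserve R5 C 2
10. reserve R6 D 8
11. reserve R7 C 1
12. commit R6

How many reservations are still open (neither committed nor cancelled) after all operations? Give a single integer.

Answer: 2

Derivation:
Step 1: reserve R1 A 9 -> on_hand[A=59 B=40 C=24 D=49] avail[A=50 B=40 C=24 D=49] open={R1}
Step 2: reserve R2 C 6 -> on_hand[A=59 B=40 C=24 D=49] avail[A=50 B=40 C=18 D=49] open={R1,R2}
Step 3: commit R1 -> on_hand[A=50 B=40 C=24 D=49] avail[A=50 B=40 C=18 D=49] open={R2}
Step 4: reserve R3 C 3 -> on_hand[A=50 B=40 C=24 D=49] avail[A=50 B=40 C=15 D=49] open={R2,R3}
Step 5: commit R3 -> on_hand[A=50 B=40 C=21 D=49] avail[A=50 B=40 C=15 D=49] open={R2}
Step 6: reserve R4 D 4 -> on_hand[A=50 B=40 C=21 D=49] avail[A=50 B=40 C=15 D=45] open={R2,R4}
Step 7: commit R2 -> on_hand[A=50 B=40 C=15 D=49] avail[A=50 B=40 C=15 D=45] open={R4}
Step 8: cancel R4 -> on_hand[A=50 B=40 C=15 D=49] avail[A=50 B=40 C=15 D=49] open={}
Step 9: reserve R5 C 2 -> on_hand[A=50 B=40 C=15 D=49] avail[A=50 B=40 C=13 D=49] open={R5}
Step 10: reserve R6 D 8 -> on_hand[A=50 B=40 C=15 D=49] avail[A=50 B=40 C=13 D=41] open={R5,R6}
Step 11: reserve R7 C 1 -> on_hand[A=50 B=40 C=15 D=49] avail[A=50 B=40 C=12 D=41] open={R5,R6,R7}
Step 12: commit R6 -> on_hand[A=50 B=40 C=15 D=41] avail[A=50 B=40 C=12 D=41] open={R5,R7}
Open reservations: ['R5', 'R7'] -> 2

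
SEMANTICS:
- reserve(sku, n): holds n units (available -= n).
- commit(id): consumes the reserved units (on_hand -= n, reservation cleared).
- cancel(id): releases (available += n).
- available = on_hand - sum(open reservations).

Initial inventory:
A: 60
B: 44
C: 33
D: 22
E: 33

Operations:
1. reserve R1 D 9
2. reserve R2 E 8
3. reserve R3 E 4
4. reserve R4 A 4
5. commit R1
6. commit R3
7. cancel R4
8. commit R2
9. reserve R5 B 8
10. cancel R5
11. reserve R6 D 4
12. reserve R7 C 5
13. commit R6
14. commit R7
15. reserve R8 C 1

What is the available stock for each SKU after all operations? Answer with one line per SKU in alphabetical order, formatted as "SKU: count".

Answer: A: 60
B: 44
C: 27
D: 9
E: 21

Derivation:
Step 1: reserve R1 D 9 -> on_hand[A=60 B=44 C=33 D=22 E=33] avail[A=60 B=44 C=33 D=13 E=33] open={R1}
Step 2: reserve R2 E 8 -> on_hand[A=60 B=44 C=33 D=22 E=33] avail[A=60 B=44 C=33 D=13 E=25] open={R1,R2}
Step 3: reserve R3 E 4 -> on_hand[A=60 B=44 C=33 D=22 E=33] avail[A=60 B=44 C=33 D=13 E=21] open={R1,R2,R3}
Step 4: reserve R4 A 4 -> on_hand[A=60 B=44 C=33 D=22 E=33] avail[A=56 B=44 C=33 D=13 E=21] open={R1,R2,R3,R4}
Step 5: commit R1 -> on_hand[A=60 B=44 C=33 D=13 E=33] avail[A=56 B=44 C=33 D=13 E=21] open={R2,R3,R4}
Step 6: commit R3 -> on_hand[A=60 B=44 C=33 D=13 E=29] avail[A=56 B=44 C=33 D=13 E=21] open={R2,R4}
Step 7: cancel R4 -> on_hand[A=60 B=44 C=33 D=13 E=29] avail[A=60 B=44 C=33 D=13 E=21] open={R2}
Step 8: commit R2 -> on_hand[A=60 B=44 C=33 D=13 E=21] avail[A=60 B=44 C=33 D=13 E=21] open={}
Step 9: reserve R5 B 8 -> on_hand[A=60 B=44 C=33 D=13 E=21] avail[A=60 B=36 C=33 D=13 E=21] open={R5}
Step 10: cancel R5 -> on_hand[A=60 B=44 C=33 D=13 E=21] avail[A=60 B=44 C=33 D=13 E=21] open={}
Step 11: reserve R6 D 4 -> on_hand[A=60 B=44 C=33 D=13 E=21] avail[A=60 B=44 C=33 D=9 E=21] open={R6}
Step 12: reserve R7 C 5 -> on_hand[A=60 B=44 C=33 D=13 E=21] avail[A=60 B=44 C=28 D=9 E=21] open={R6,R7}
Step 13: commit R6 -> on_hand[A=60 B=44 C=33 D=9 E=21] avail[A=60 B=44 C=28 D=9 E=21] open={R7}
Step 14: commit R7 -> on_hand[A=60 B=44 C=28 D=9 E=21] avail[A=60 B=44 C=28 D=9 E=21] open={}
Step 15: reserve R8 C 1 -> on_hand[A=60 B=44 C=28 D=9 E=21] avail[A=60 B=44 C=27 D=9 E=21] open={R8}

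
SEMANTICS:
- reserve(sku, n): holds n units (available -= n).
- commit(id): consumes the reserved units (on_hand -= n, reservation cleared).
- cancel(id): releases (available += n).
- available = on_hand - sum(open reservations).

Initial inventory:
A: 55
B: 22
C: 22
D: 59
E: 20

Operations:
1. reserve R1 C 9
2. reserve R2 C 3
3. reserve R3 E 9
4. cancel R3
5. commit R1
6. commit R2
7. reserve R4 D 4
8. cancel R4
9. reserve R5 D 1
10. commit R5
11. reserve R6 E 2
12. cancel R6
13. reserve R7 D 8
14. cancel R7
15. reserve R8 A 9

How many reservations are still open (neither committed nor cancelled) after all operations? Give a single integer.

Step 1: reserve R1 C 9 -> on_hand[A=55 B=22 C=22 D=59 E=20] avail[A=55 B=22 C=13 D=59 E=20] open={R1}
Step 2: reserve R2 C 3 -> on_hand[A=55 B=22 C=22 D=59 E=20] avail[A=55 B=22 C=10 D=59 E=20] open={R1,R2}
Step 3: reserve R3 E 9 -> on_hand[A=55 B=22 C=22 D=59 E=20] avail[A=55 B=22 C=10 D=59 E=11] open={R1,R2,R3}
Step 4: cancel R3 -> on_hand[A=55 B=22 C=22 D=59 E=20] avail[A=55 B=22 C=10 D=59 E=20] open={R1,R2}
Step 5: commit R1 -> on_hand[A=55 B=22 C=13 D=59 E=20] avail[A=55 B=22 C=10 D=59 E=20] open={R2}
Step 6: commit R2 -> on_hand[A=55 B=22 C=10 D=59 E=20] avail[A=55 B=22 C=10 D=59 E=20] open={}
Step 7: reserve R4 D 4 -> on_hand[A=55 B=22 C=10 D=59 E=20] avail[A=55 B=22 C=10 D=55 E=20] open={R4}
Step 8: cancel R4 -> on_hand[A=55 B=22 C=10 D=59 E=20] avail[A=55 B=22 C=10 D=59 E=20] open={}
Step 9: reserve R5 D 1 -> on_hand[A=55 B=22 C=10 D=59 E=20] avail[A=55 B=22 C=10 D=58 E=20] open={R5}
Step 10: commit R5 -> on_hand[A=55 B=22 C=10 D=58 E=20] avail[A=55 B=22 C=10 D=58 E=20] open={}
Step 11: reserve R6 E 2 -> on_hand[A=55 B=22 C=10 D=58 E=20] avail[A=55 B=22 C=10 D=58 E=18] open={R6}
Step 12: cancel R6 -> on_hand[A=55 B=22 C=10 D=58 E=20] avail[A=55 B=22 C=10 D=58 E=20] open={}
Step 13: reserve R7 D 8 -> on_hand[A=55 B=22 C=10 D=58 E=20] avail[A=55 B=22 C=10 D=50 E=20] open={R7}
Step 14: cancel R7 -> on_hand[A=55 B=22 C=10 D=58 E=20] avail[A=55 B=22 C=10 D=58 E=20] open={}
Step 15: reserve R8 A 9 -> on_hand[A=55 B=22 C=10 D=58 E=20] avail[A=46 B=22 C=10 D=58 E=20] open={R8}
Open reservations: ['R8'] -> 1

Answer: 1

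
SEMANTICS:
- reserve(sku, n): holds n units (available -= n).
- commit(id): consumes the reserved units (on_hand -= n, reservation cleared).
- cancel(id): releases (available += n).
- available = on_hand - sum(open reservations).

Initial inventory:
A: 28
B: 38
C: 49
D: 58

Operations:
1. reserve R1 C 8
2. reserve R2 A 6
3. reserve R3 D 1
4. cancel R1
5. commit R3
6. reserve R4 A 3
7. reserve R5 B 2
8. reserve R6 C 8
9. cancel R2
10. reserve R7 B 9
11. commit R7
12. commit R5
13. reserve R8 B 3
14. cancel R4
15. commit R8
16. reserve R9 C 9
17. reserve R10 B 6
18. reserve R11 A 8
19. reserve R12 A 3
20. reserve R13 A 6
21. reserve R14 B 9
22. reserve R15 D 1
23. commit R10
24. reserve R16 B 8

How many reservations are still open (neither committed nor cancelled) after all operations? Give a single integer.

Answer: 8

Derivation:
Step 1: reserve R1 C 8 -> on_hand[A=28 B=38 C=49 D=58] avail[A=28 B=38 C=41 D=58] open={R1}
Step 2: reserve R2 A 6 -> on_hand[A=28 B=38 C=49 D=58] avail[A=22 B=38 C=41 D=58] open={R1,R2}
Step 3: reserve R3 D 1 -> on_hand[A=28 B=38 C=49 D=58] avail[A=22 B=38 C=41 D=57] open={R1,R2,R3}
Step 4: cancel R1 -> on_hand[A=28 B=38 C=49 D=58] avail[A=22 B=38 C=49 D=57] open={R2,R3}
Step 5: commit R3 -> on_hand[A=28 B=38 C=49 D=57] avail[A=22 B=38 C=49 D=57] open={R2}
Step 6: reserve R4 A 3 -> on_hand[A=28 B=38 C=49 D=57] avail[A=19 B=38 C=49 D=57] open={R2,R4}
Step 7: reserve R5 B 2 -> on_hand[A=28 B=38 C=49 D=57] avail[A=19 B=36 C=49 D=57] open={R2,R4,R5}
Step 8: reserve R6 C 8 -> on_hand[A=28 B=38 C=49 D=57] avail[A=19 B=36 C=41 D=57] open={R2,R4,R5,R6}
Step 9: cancel R2 -> on_hand[A=28 B=38 C=49 D=57] avail[A=25 B=36 C=41 D=57] open={R4,R5,R6}
Step 10: reserve R7 B 9 -> on_hand[A=28 B=38 C=49 D=57] avail[A=25 B=27 C=41 D=57] open={R4,R5,R6,R7}
Step 11: commit R7 -> on_hand[A=28 B=29 C=49 D=57] avail[A=25 B=27 C=41 D=57] open={R4,R5,R6}
Step 12: commit R5 -> on_hand[A=28 B=27 C=49 D=57] avail[A=25 B=27 C=41 D=57] open={R4,R6}
Step 13: reserve R8 B 3 -> on_hand[A=28 B=27 C=49 D=57] avail[A=25 B=24 C=41 D=57] open={R4,R6,R8}
Step 14: cancel R4 -> on_hand[A=28 B=27 C=49 D=57] avail[A=28 B=24 C=41 D=57] open={R6,R8}
Step 15: commit R8 -> on_hand[A=28 B=24 C=49 D=57] avail[A=28 B=24 C=41 D=57] open={R6}
Step 16: reserve R9 C 9 -> on_hand[A=28 B=24 C=49 D=57] avail[A=28 B=24 C=32 D=57] open={R6,R9}
Step 17: reserve R10 B 6 -> on_hand[A=28 B=24 C=49 D=57] avail[A=28 B=18 C=32 D=57] open={R10,R6,R9}
Step 18: reserve R11 A 8 -> on_hand[A=28 B=24 C=49 D=57] avail[A=20 B=18 C=32 D=57] open={R10,R11,R6,R9}
Step 19: reserve R12 A 3 -> on_hand[A=28 B=24 C=49 D=57] avail[A=17 B=18 C=32 D=57] open={R10,R11,R12,R6,R9}
Step 20: reserve R13 A 6 -> on_hand[A=28 B=24 C=49 D=57] avail[A=11 B=18 C=32 D=57] open={R10,R11,R12,R13,R6,R9}
Step 21: reserve R14 B 9 -> on_hand[A=28 B=24 C=49 D=57] avail[A=11 B=9 C=32 D=57] open={R10,R11,R12,R13,R14,R6,R9}
Step 22: reserve R15 D 1 -> on_hand[A=28 B=24 C=49 D=57] avail[A=11 B=9 C=32 D=56] open={R10,R11,R12,R13,R14,R15,R6,R9}
Step 23: commit R10 -> on_hand[A=28 B=18 C=49 D=57] avail[A=11 B=9 C=32 D=56] open={R11,R12,R13,R14,R15,R6,R9}
Step 24: reserve R16 B 8 -> on_hand[A=28 B=18 C=49 D=57] avail[A=11 B=1 C=32 D=56] open={R11,R12,R13,R14,R15,R16,R6,R9}
Open reservations: ['R11', 'R12', 'R13', 'R14', 'R15', 'R16', 'R6', 'R9'] -> 8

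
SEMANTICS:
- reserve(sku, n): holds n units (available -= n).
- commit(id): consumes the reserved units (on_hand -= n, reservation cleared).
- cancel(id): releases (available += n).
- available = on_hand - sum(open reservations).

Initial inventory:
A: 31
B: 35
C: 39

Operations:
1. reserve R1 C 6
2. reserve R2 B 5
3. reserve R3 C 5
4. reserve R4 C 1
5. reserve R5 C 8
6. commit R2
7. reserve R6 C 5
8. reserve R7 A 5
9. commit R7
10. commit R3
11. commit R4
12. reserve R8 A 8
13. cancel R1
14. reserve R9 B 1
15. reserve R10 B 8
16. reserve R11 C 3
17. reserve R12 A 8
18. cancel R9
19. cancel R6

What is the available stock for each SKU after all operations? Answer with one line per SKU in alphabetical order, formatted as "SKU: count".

Answer: A: 10
B: 22
C: 22

Derivation:
Step 1: reserve R1 C 6 -> on_hand[A=31 B=35 C=39] avail[A=31 B=35 C=33] open={R1}
Step 2: reserve R2 B 5 -> on_hand[A=31 B=35 C=39] avail[A=31 B=30 C=33] open={R1,R2}
Step 3: reserve R3 C 5 -> on_hand[A=31 B=35 C=39] avail[A=31 B=30 C=28] open={R1,R2,R3}
Step 4: reserve R4 C 1 -> on_hand[A=31 B=35 C=39] avail[A=31 B=30 C=27] open={R1,R2,R3,R4}
Step 5: reserve R5 C 8 -> on_hand[A=31 B=35 C=39] avail[A=31 B=30 C=19] open={R1,R2,R3,R4,R5}
Step 6: commit R2 -> on_hand[A=31 B=30 C=39] avail[A=31 B=30 C=19] open={R1,R3,R4,R5}
Step 7: reserve R6 C 5 -> on_hand[A=31 B=30 C=39] avail[A=31 B=30 C=14] open={R1,R3,R4,R5,R6}
Step 8: reserve R7 A 5 -> on_hand[A=31 B=30 C=39] avail[A=26 B=30 C=14] open={R1,R3,R4,R5,R6,R7}
Step 9: commit R7 -> on_hand[A=26 B=30 C=39] avail[A=26 B=30 C=14] open={R1,R3,R4,R5,R6}
Step 10: commit R3 -> on_hand[A=26 B=30 C=34] avail[A=26 B=30 C=14] open={R1,R4,R5,R6}
Step 11: commit R4 -> on_hand[A=26 B=30 C=33] avail[A=26 B=30 C=14] open={R1,R5,R6}
Step 12: reserve R8 A 8 -> on_hand[A=26 B=30 C=33] avail[A=18 B=30 C=14] open={R1,R5,R6,R8}
Step 13: cancel R1 -> on_hand[A=26 B=30 C=33] avail[A=18 B=30 C=20] open={R5,R6,R8}
Step 14: reserve R9 B 1 -> on_hand[A=26 B=30 C=33] avail[A=18 B=29 C=20] open={R5,R6,R8,R9}
Step 15: reserve R10 B 8 -> on_hand[A=26 B=30 C=33] avail[A=18 B=21 C=20] open={R10,R5,R6,R8,R9}
Step 16: reserve R11 C 3 -> on_hand[A=26 B=30 C=33] avail[A=18 B=21 C=17] open={R10,R11,R5,R6,R8,R9}
Step 17: reserve R12 A 8 -> on_hand[A=26 B=30 C=33] avail[A=10 B=21 C=17] open={R10,R11,R12,R5,R6,R8,R9}
Step 18: cancel R9 -> on_hand[A=26 B=30 C=33] avail[A=10 B=22 C=17] open={R10,R11,R12,R5,R6,R8}
Step 19: cancel R6 -> on_hand[A=26 B=30 C=33] avail[A=10 B=22 C=22] open={R10,R11,R12,R5,R8}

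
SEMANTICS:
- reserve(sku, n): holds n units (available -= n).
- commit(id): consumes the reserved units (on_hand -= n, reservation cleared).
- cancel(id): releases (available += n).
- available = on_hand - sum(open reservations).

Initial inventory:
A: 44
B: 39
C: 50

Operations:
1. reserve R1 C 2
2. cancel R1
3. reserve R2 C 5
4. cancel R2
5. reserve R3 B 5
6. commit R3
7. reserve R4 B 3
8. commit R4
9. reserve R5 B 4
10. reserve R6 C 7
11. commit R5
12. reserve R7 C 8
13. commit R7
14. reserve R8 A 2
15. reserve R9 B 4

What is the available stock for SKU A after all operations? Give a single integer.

Answer: 42

Derivation:
Step 1: reserve R1 C 2 -> on_hand[A=44 B=39 C=50] avail[A=44 B=39 C=48] open={R1}
Step 2: cancel R1 -> on_hand[A=44 B=39 C=50] avail[A=44 B=39 C=50] open={}
Step 3: reserve R2 C 5 -> on_hand[A=44 B=39 C=50] avail[A=44 B=39 C=45] open={R2}
Step 4: cancel R2 -> on_hand[A=44 B=39 C=50] avail[A=44 B=39 C=50] open={}
Step 5: reserve R3 B 5 -> on_hand[A=44 B=39 C=50] avail[A=44 B=34 C=50] open={R3}
Step 6: commit R3 -> on_hand[A=44 B=34 C=50] avail[A=44 B=34 C=50] open={}
Step 7: reserve R4 B 3 -> on_hand[A=44 B=34 C=50] avail[A=44 B=31 C=50] open={R4}
Step 8: commit R4 -> on_hand[A=44 B=31 C=50] avail[A=44 B=31 C=50] open={}
Step 9: reserve R5 B 4 -> on_hand[A=44 B=31 C=50] avail[A=44 B=27 C=50] open={R5}
Step 10: reserve R6 C 7 -> on_hand[A=44 B=31 C=50] avail[A=44 B=27 C=43] open={R5,R6}
Step 11: commit R5 -> on_hand[A=44 B=27 C=50] avail[A=44 B=27 C=43] open={R6}
Step 12: reserve R7 C 8 -> on_hand[A=44 B=27 C=50] avail[A=44 B=27 C=35] open={R6,R7}
Step 13: commit R7 -> on_hand[A=44 B=27 C=42] avail[A=44 B=27 C=35] open={R6}
Step 14: reserve R8 A 2 -> on_hand[A=44 B=27 C=42] avail[A=42 B=27 C=35] open={R6,R8}
Step 15: reserve R9 B 4 -> on_hand[A=44 B=27 C=42] avail[A=42 B=23 C=35] open={R6,R8,R9}
Final available[A] = 42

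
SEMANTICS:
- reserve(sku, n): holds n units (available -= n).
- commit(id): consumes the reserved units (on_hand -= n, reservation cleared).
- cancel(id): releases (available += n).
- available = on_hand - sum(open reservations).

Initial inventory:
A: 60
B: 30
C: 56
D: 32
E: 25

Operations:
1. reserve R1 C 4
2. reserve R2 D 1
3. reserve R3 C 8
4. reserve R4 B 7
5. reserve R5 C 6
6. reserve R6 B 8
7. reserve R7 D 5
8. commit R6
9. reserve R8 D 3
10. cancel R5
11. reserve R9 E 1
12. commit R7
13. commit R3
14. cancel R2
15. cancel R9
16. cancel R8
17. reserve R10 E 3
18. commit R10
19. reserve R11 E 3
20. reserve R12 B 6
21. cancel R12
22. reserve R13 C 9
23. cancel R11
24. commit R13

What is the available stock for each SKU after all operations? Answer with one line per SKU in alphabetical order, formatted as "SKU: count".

Answer: A: 60
B: 15
C: 35
D: 27
E: 22

Derivation:
Step 1: reserve R1 C 4 -> on_hand[A=60 B=30 C=56 D=32 E=25] avail[A=60 B=30 C=52 D=32 E=25] open={R1}
Step 2: reserve R2 D 1 -> on_hand[A=60 B=30 C=56 D=32 E=25] avail[A=60 B=30 C=52 D=31 E=25] open={R1,R2}
Step 3: reserve R3 C 8 -> on_hand[A=60 B=30 C=56 D=32 E=25] avail[A=60 B=30 C=44 D=31 E=25] open={R1,R2,R3}
Step 4: reserve R4 B 7 -> on_hand[A=60 B=30 C=56 D=32 E=25] avail[A=60 B=23 C=44 D=31 E=25] open={R1,R2,R3,R4}
Step 5: reserve R5 C 6 -> on_hand[A=60 B=30 C=56 D=32 E=25] avail[A=60 B=23 C=38 D=31 E=25] open={R1,R2,R3,R4,R5}
Step 6: reserve R6 B 8 -> on_hand[A=60 B=30 C=56 D=32 E=25] avail[A=60 B=15 C=38 D=31 E=25] open={R1,R2,R3,R4,R5,R6}
Step 7: reserve R7 D 5 -> on_hand[A=60 B=30 C=56 D=32 E=25] avail[A=60 B=15 C=38 D=26 E=25] open={R1,R2,R3,R4,R5,R6,R7}
Step 8: commit R6 -> on_hand[A=60 B=22 C=56 D=32 E=25] avail[A=60 B=15 C=38 D=26 E=25] open={R1,R2,R3,R4,R5,R7}
Step 9: reserve R8 D 3 -> on_hand[A=60 B=22 C=56 D=32 E=25] avail[A=60 B=15 C=38 D=23 E=25] open={R1,R2,R3,R4,R5,R7,R8}
Step 10: cancel R5 -> on_hand[A=60 B=22 C=56 D=32 E=25] avail[A=60 B=15 C=44 D=23 E=25] open={R1,R2,R3,R4,R7,R8}
Step 11: reserve R9 E 1 -> on_hand[A=60 B=22 C=56 D=32 E=25] avail[A=60 B=15 C=44 D=23 E=24] open={R1,R2,R3,R4,R7,R8,R9}
Step 12: commit R7 -> on_hand[A=60 B=22 C=56 D=27 E=25] avail[A=60 B=15 C=44 D=23 E=24] open={R1,R2,R3,R4,R8,R9}
Step 13: commit R3 -> on_hand[A=60 B=22 C=48 D=27 E=25] avail[A=60 B=15 C=44 D=23 E=24] open={R1,R2,R4,R8,R9}
Step 14: cancel R2 -> on_hand[A=60 B=22 C=48 D=27 E=25] avail[A=60 B=15 C=44 D=24 E=24] open={R1,R4,R8,R9}
Step 15: cancel R9 -> on_hand[A=60 B=22 C=48 D=27 E=25] avail[A=60 B=15 C=44 D=24 E=25] open={R1,R4,R8}
Step 16: cancel R8 -> on_hand[A=60 B=22 C=48 D=27 E=25] avail[A=60 B=15 C=44 D=27 E=25] open={R1,R4}
Step 17: reserve R10 E 3 -> on_hand[A=60 B=22 C=48 D=27 E=25] avail[A=60 B=15 C=44 D=27 E=22] open={R1,R10,R4}
Step 18: commit R10 -> on_hand[A=60 B=22 C=48 D=27 E=22] avail[A=60 B=15 C=44 D=27 E=22] open={R1,R4}
Step 19: reserve R11 E 3 -> on_hand[A=60 B=22 C=48 D=27 E=22] avail[A=60 B=15 C=44 D=27 E=19] open={R1,R11,R4}
Step 20: reserve R12 B 6 -> on_hand[A=60 B=22 C=48 D=27 E=22] avail[A=60 B=9 C=44 D=27 E=19] open={R1,R11,R12,R4}
Step 21: cancel R12 -> on_hand[A=60 B=22 C=48 D=27 E=22] avail[A=60 B=15 C=44 D=27 E=19] open={R1,R11,R4}
Step 22: reserve R13 C 9 -> on_hand[A=60 B=22 C=48 D=27 E=22] avail[A=60 B=15 C=35 D=27 E=19] open={R1,R11,R13,R4}
Step 23: cancel R11 -> on_hand[A=60 B=22 C=48 D=27 E=22] avail[A=60 B=15 C=35 D=27 E=22] open={R1,R13,R4}
Step 24: commit R13 -> on_hand[A=60 B=22 C=39 D=27 E=22] avail[A=60 B=15 C=35 D=27 E=22] open={R1,R4}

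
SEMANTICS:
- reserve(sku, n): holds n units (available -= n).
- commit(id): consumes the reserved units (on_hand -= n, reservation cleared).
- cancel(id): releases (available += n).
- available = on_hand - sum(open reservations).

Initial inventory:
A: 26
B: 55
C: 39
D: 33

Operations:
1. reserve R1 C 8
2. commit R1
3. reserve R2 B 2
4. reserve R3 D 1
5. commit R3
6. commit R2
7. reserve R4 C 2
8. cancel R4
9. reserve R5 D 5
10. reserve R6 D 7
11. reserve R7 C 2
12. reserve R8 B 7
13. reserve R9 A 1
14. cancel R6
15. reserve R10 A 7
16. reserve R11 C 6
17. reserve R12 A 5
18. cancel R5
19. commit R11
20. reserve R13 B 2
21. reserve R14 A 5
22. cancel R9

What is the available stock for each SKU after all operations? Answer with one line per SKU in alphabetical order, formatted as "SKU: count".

Step 1: reserve R1 C 8 -> on_hand[A=26 B=55 C=39 D=33] avail[A=26 B=55 C=31 D=33] open={R1}
Step 2: commit R1 -> on_hand[A=26 B=55 C=31 D=33] avail[A=26 B=55 C=31 D=33] open={}
Step 3: reserve R2 B 2 -> on_hand[A=26 B=55 C=31 D=33] avail[A=26 B=53 C=31 D=33] open={R2}
Step 4: reserve R3 D 1 -> on_hand[A=26 B=55 C=31 D=33] avail[A=26 B=53 C=31 D=32] open={R2,R3}
Step 5: commit R3 -> on_hand[A=26 B=55 C=31 D=32] avail[A=26 B=53 C=31 D=32] open={R2}
Step 6: commit R2 -> on_hand[A=26 B=53 C=31 D=32] avail[A=26 B=53 C=31 D=32] open={}
Step 7: reserve R4 C 2 -> on_hand[A=26 B=53 C=31 D=32] avail[A=26 B=53 C=29 D=32] open={R4}
Step 8: cancel R4 -> on_hand[A=26 B=53 C=31 D=32] avail[A=26 B=53 C=31 D=32] open={}
Step 9: reserve R5 D 5 -> on_hand[A=26 B=53 C=31 D=32] avail[A=26 B=53 C=31 D=27] open={R5}
Step 10: reserve R6 D 7 -> on_hand[A=26 B=53 C=31 D=32] avail[A=26 B=53 C=31 D=20] open={R5,R6}
Step 11: reserve R7 C 2 -> on_hand[A=26 B=53 C=31 D=32] avail[A=26 B=53 C=29 D=20] open={R5,R6,R7}
Step 12: reserve R8 B 7 -> on_hand[A=26 B=53 C=31 D=32] avail[A=26 B=46 C=29 D=20] open={R5,R6,R7,R8}
Step 13: reserve R9 A 1 -> on_hand[A=26 B=53 C=31 D=32] avail[A=25 B=46 C=29 D=20] open={R5,R6,R7,R8,R9}
Step 14: cancel R6 -> on_hand[A=26 B=53 C=31 D=32] avail[A=25 B=46 C=29 D=27] open={R5,R7,R8,R9}
Step 15: reserve R10 A 7 -> on_hand[A=26 B=53 C=31 D=32] avail[A=18 B=46 C=29 D=27] open={R10,R5,R7,R8,R9}
Step 16: reserve R11 C 6 -> on_hand[A=26 B=53 C=31 D=32] avail[A=18 B=46 C=23 D=27] open={R10,R11,R5,R7,R8,R9}
Step 17: reserve R12 A 5 -> on_hand[A=26 B=53 C=31 D=32] avail[A=13 B=46 C=23 D=27] open={R10,R11,R12,R5,R7,R8,R9}
Step 18: cancel R5 -> on_hand[A=26 B=53 C=31 D=32] avail[A=13 B=46 C=23 D=32] open={R10,R11,R12,R7,R8,R9}
Step 19: commit R11 -> on_hand[A=26 B=53 C=25 D=32] avail[A=13 B=46 C=23 D=32] open={R10,R12,R7,R8,R9}
Step 20: reserve R13 B 2 -> on_hand[A=26 B=53 C=25 D=32] avail[A=13 B=44 C=23 D=32] open={R10,R12,R13,R7,R8,R9}
Step 21: reserve R14 A 5 -> on_hand[A=26 B=53 C=25 D=32] avail[A=8 B=44 C=23 D=32] open={R10,R12,R13,R14,R7,R8,R9}
Step 22: cancel R9 -> on_hand[A=26 B=53 C=25 D=32] avail[A=9 B=44 C=23 D=32] open={R10,R12,R13,R14,R7,R8}

Answer: A: 9
B: 44
C: 23
D: 32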